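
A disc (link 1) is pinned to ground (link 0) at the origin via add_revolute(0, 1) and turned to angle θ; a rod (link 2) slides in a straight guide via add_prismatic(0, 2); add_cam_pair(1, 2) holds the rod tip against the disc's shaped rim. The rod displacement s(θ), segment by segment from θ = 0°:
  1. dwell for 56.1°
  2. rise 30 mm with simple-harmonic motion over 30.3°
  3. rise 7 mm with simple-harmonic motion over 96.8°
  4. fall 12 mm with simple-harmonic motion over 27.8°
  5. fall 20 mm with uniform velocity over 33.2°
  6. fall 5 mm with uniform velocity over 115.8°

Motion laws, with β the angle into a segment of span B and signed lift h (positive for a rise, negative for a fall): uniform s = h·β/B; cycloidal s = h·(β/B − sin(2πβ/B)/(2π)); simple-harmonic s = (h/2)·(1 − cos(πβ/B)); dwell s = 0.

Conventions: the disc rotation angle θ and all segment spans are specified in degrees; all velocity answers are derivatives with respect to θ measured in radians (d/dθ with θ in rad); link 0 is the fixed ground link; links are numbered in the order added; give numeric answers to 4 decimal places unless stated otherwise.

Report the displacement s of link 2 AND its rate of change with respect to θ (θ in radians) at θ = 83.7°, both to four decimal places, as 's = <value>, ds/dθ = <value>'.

segment 1 (0° to 56.1°, dwell): s unchanged at 0.0000
θ = 83.7° falls in segment 2 (56.1° to 86.4°, simple-harmonic, h = 30): β = 83.7 − 56.1 = 27.6°, B = 30.3°; Δs = 30/2·(1 − cos(π·0.9109)) = 29.4161; s = 0.0000 + 29.4161 = 29.4161
velocity in seg [56.1°–86.4°] (simple-harmonic), θ in radians: β = 27.6° = 0.4817 rad, B = 30.3° = 0.5288 rad; ds/dθ = (πh/(2B)) sin(πβ/B) = (π·30/(2·0.5288)) sin(π·0.9109) = 24.620946 mm/rad

s = 29.4161, ds/dθ = 24.6209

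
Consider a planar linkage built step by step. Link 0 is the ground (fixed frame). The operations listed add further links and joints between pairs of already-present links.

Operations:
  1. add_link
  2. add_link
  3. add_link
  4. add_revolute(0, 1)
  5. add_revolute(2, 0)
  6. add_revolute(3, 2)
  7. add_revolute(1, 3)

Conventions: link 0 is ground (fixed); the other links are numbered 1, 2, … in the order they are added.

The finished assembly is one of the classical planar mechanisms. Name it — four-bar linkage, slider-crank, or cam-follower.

links: 4 (incl. ground); joints: 4 revolute, 0 prismatic, 0 higher (cam) pair, forming one closed loop
4 links in a single 4R loop → four-bar linkage

four-bar linkage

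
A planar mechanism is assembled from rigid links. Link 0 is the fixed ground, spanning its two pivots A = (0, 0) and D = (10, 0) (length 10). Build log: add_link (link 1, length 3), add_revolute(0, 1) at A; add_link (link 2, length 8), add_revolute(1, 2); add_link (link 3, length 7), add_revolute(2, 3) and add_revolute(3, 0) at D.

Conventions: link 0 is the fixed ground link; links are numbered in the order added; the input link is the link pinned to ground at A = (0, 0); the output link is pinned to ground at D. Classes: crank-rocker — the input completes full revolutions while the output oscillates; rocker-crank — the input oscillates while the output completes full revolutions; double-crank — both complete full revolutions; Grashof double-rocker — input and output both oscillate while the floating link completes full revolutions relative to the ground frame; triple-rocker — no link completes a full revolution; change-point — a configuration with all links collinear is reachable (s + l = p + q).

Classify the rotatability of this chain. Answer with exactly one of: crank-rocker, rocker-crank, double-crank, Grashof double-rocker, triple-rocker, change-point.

lengths: ground=10, input=3, coupler=8, output=7
sorted: s=3 (shortest), l=10 (longest), p+q=15
s + l = 13 vs p + q = 15
s + l < p + q (Grashof) with shortest = input link → crank-rocker

crank-rocker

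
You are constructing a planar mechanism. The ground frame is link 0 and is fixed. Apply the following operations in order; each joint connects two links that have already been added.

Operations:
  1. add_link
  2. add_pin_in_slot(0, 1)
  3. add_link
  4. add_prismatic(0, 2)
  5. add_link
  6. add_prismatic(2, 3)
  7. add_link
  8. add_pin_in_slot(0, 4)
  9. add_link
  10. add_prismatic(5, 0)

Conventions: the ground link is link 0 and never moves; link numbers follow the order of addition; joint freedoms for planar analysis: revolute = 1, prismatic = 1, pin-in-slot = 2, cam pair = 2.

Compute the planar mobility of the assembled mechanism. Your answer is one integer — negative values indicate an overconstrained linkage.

(L,J1,J2)=(1,0,0); link0 fixed
link1: (2,0,0)
PS 0-1 [J2]: (2,0,1)
link2: (3,0,1)
P 0-2 [J1]: (3,1,1)
link3: (4,1,1)
P 2-3 [J1]: (4,2,1)
link4: (5,2,1)
PS 0-4 [J2]: (5,2,2)
link5: (6,2,2)
P 5-0 [J1]: (6,3,2)
Grübler: 3·5 − 2·3 − 2 = 7

M = 7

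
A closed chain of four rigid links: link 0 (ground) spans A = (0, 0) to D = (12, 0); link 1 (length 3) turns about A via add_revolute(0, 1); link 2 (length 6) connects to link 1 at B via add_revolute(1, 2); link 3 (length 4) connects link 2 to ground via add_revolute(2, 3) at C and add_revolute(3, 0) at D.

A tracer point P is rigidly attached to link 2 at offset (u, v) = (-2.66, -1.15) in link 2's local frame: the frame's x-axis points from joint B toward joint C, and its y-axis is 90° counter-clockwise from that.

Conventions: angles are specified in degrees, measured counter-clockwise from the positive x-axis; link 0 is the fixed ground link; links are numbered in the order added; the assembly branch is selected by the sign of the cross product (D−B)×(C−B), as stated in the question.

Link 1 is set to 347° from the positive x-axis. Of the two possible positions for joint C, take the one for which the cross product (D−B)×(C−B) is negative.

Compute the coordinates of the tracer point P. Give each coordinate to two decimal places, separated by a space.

A=(0,0), D=(12.00,0)
B = A + 3.00·(cos347°, sin347°) = (2.9231, -0.6749)
|BD| = 9.1019
circle(B,6.00) ∩ circle(D,4.00): a=5.6496, h=2.0203
  candidates: C₊=(8.4074,1.7588) cross=18.389; C₋=(8.7070,-2.2707) cross=-18.389
  branch - wants cross < 0 → take C=(8.7070,-2.2707) (cross=-18.389)
ex = (C−B)/|BC| = (0.9640,-0.2660); ey = (0.2660,0.9640)
P = B + -2.66·ex + -1.15·ey = (0.0531,-1.0759)

0.05 -1.08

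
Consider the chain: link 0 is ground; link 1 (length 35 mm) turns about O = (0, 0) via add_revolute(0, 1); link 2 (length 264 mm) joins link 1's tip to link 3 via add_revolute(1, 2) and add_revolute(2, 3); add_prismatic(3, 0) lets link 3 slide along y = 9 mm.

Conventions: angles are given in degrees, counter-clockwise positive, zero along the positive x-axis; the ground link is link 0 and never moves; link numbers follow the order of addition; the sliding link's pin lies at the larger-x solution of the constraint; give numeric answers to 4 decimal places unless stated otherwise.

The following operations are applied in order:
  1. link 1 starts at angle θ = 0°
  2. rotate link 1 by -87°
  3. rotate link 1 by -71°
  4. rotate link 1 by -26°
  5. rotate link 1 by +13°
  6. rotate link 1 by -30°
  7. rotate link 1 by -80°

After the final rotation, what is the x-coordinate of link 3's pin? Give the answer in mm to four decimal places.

geometry: r = 35 mm, L = 264 mm, e = 9 mm; θ starts at 0°
rotate link 1 by -87°: θ ← 0° -87° = -87°
rotate link 1 by -71°: θ ← -87° -71° = -158°
rotate link 1 by -26°: θ ← -158° -26° = -184°
rotate link 1 by +13°: θ ← -184° +13° = -171°
rotate link 1 by -30°: θ ← -171° -30° = -201°
rotate link 1 by -80°: θ ← -201° -80° = -281°
crank pin P = (r cos θ, r sin θ) = (6.678315, 34.356951)
h = r sin θ − e = 34.356951 − 9 = 25.356951
x = r cos θ + √(L² − h²) = 6.678315 + 262.779423 = 269.457738

269.4577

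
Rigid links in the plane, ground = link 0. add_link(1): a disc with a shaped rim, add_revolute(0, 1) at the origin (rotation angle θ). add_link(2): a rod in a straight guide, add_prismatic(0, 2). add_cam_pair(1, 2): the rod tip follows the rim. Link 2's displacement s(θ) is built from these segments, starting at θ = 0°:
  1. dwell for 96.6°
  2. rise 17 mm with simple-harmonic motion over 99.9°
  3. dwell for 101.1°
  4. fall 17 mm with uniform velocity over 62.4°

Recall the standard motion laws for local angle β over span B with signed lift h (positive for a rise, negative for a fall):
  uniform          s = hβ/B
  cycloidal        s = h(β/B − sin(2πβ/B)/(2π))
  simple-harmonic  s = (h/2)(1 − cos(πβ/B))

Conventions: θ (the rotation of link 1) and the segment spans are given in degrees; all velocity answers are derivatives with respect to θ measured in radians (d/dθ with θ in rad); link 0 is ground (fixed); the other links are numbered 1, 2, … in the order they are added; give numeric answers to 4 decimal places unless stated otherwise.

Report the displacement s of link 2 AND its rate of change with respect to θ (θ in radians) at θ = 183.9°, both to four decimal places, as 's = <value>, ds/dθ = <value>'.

segment 1 (0° to 96.6°, dwell): s unchanged at 0.0000
θ = 183.9° falls in segment 2 (96.6° to 196.5°, simple-harmonic, h = 17): β = 183.9 − 96.6 = 87.3°, B = 99.9°; Δs = 17/2·(1 − cos(π·0.8739)) = 16.3414; s = 0.0000 + 16.3414 = 16.3414
velocity in seg [96.6°–196.5°] (simple-harmonic), θ in radians: β = 87.3° = 1.5237 rad, B = 99.9° = 1.7436 rad; ds/dθ = (πh/(2B)) sin(πβ/B) = (π·17/(2·1.7436)) sin(π·0.8739) = 5.910939 mm/rad

s = 16.3414, ds/dθ = 5.9109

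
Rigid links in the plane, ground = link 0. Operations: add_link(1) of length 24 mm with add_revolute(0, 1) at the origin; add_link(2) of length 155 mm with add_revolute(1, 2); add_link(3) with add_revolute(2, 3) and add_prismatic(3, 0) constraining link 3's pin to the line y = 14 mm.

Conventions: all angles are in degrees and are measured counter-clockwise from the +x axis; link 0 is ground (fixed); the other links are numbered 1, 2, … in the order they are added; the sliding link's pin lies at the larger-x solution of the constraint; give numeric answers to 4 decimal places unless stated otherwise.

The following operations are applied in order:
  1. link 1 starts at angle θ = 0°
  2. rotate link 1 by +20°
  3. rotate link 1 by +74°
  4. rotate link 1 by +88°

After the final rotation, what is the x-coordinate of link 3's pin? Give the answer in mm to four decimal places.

geometry: r = 24 mm, L = 155 mm, e = 14 mm; θ starts at 0°
rotate link 1 by +20°: θ ← 0° +20° = 20°
rotate link 1 by +74°: θ ← 20° +74° = 94°
rotate link 1 by +88°: θ ← 94° +88° = 182°
crank pin P = (r cos θ, r sin θ) = (-23.985380, -0.837588)
h = r sin θ − e = -0.837588 − 14 = -14.837588
x = r cos θ + √(L² − h²) = -23.985380 + 154.288191 = 130.302811

130.3028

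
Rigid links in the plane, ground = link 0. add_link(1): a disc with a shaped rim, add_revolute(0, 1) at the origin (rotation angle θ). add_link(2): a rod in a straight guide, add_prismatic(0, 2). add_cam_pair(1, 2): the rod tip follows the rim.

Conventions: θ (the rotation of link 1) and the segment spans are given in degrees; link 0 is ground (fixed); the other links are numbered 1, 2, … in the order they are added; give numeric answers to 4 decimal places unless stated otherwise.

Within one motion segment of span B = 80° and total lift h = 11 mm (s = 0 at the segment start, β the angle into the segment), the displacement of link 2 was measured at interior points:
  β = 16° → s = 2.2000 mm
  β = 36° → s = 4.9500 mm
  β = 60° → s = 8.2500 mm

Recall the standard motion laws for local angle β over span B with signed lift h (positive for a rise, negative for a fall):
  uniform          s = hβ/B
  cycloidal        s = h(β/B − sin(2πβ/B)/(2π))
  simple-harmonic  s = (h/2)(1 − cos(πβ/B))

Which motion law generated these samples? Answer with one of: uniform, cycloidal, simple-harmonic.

candidates at β/B = r: uniform s = h·r (linear in β); cycloidal s = h·(r − sin(2πr)/(2π)); simple-harmonic s = (h/2)(1 − cos(πr))
β=16°: printed 2.2000 | uniform 2.2000, cycloidal 0.5350, simple-harmonic 1.0504
β=36°: printed 4.9500 | uniform 4.9500, cycloidal 4.4090, simple-harmonic 4.6396
β=60°: printed 8.2500 | uniform 8.2500, cycloidal 10.0007, simple-harmonic 9.3891
only one law matches every sample → uniform

uniform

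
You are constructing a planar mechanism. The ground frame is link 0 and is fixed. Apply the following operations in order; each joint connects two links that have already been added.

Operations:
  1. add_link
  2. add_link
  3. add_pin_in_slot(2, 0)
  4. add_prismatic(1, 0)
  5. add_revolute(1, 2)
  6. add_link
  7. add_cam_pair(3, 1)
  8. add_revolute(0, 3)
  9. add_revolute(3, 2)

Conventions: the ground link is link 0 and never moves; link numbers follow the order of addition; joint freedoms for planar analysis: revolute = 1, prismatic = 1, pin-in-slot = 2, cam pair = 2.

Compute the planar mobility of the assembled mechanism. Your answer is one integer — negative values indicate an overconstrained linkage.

link 0 = ground. State L|J1|J2 = 1|0|0
+link1  2|0|0
+link2  3|0|0
PS(2,0) f=2→J2  3|0|1
P(1,0) f=1→J1  3|1|1
R(1,2) f=1→J1  3|2|1
+link3  4|2|1
C(3,1) f=2→J2  4|2|2
R(0,3) f=1→J1  4|3|2
R(3,2) f=1→J1  4|4|2
M = 3(4−1)−2·4−2 = 9−8−2 = -1

M = -1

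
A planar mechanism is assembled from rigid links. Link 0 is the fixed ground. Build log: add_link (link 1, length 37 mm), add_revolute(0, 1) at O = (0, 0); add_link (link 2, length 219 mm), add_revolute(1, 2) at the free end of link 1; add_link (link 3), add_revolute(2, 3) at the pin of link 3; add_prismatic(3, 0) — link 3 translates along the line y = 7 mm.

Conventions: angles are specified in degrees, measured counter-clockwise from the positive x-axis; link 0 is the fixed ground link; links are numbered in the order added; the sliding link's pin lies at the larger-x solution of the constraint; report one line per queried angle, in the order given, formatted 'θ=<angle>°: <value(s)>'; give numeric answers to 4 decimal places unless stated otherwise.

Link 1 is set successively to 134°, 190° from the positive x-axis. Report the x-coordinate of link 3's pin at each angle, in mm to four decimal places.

geometry: r = 37 mm, L = 219 mm, e = 7 mm
θ=134°: crank pin P = (r cos θ, r sin θ) = (-25.702360, 26.615573)
θ=134°: h = r sin θ − e = 26.615573 − 7 = 19.615573
θ=134°: x = r cos θ + √(L² − h²) = -25.702360 + 218.119759 = 192.417399
θ=190°: crank pin P = (r cos θ, r sin θ) = (-36.437887, -6.424983)
θ=190°: h = r sin θ − e = -6.424983 − 7 = -13.424983
θ=190°: x = r cos θ + √(L² − h²) = -36.437887 + 218.588128 = 182.150241

θ=134°: 192.4174
θ=190°: 182.1502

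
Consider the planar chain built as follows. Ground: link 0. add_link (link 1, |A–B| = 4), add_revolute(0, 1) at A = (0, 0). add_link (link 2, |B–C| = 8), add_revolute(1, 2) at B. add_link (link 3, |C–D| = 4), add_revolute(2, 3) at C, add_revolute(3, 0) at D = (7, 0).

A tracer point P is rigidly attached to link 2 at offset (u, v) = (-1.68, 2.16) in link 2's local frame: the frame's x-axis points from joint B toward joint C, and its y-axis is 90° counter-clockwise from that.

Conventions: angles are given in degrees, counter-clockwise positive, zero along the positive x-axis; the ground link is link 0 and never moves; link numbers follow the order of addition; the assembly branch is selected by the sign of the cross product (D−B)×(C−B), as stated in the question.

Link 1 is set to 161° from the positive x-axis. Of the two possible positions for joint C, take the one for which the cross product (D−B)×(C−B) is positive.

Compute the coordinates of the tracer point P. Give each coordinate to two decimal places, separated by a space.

A=(0,0), D=(7.00,0)
B = A + 4.00·(cos161°, sin161°) = (-3.7821, 1.3023)
|BD| = 10.8604
circle(B,8.00) ∩ circle(D,4.00): a=7.6401, h=2.3726
  candidates: C₊=(4.0874,2.7416) cross=25.768; C₋=(3.5184,-1.9693) cross=-25.768
  branch + wants cross > 0 → take C=(4.0874,2.7416) (cross=25.768)
ex = (C−B)/|BC| = (0.9837,0.1799); ey = (-0.1799,0.9837)
P = B + -1.68·ex + 2.16·ey = (-5.8233,3.1248)

-5.82 3.12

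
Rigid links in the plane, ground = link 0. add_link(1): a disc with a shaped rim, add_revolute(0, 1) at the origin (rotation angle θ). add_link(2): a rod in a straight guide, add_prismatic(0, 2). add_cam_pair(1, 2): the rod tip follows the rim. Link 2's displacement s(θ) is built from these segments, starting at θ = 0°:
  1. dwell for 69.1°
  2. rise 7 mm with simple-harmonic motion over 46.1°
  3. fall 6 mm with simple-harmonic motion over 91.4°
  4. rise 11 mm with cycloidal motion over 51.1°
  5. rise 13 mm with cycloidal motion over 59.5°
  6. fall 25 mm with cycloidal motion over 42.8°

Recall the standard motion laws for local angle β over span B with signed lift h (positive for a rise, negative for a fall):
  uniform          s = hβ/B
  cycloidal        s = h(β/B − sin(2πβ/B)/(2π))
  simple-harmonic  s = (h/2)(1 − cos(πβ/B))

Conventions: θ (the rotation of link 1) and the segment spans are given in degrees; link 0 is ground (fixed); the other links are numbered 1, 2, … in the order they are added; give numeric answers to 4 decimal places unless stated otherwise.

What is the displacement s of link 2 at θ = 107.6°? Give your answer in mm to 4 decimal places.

segment 1 (0° to 69.1°, dwell): s unchanged at 0.0000
θ = 107.6° falls in segment 2 (69.1° to 115.2°, simple-harmonic, h = 7): β = 107.6 − 69.1 = 38.5°, B = 46.1°; Δs = 7/2·(1 − cos(π·0.8351)) = 6.5410; s = 0.0000 + 6.5410 = 6.5410

6.5410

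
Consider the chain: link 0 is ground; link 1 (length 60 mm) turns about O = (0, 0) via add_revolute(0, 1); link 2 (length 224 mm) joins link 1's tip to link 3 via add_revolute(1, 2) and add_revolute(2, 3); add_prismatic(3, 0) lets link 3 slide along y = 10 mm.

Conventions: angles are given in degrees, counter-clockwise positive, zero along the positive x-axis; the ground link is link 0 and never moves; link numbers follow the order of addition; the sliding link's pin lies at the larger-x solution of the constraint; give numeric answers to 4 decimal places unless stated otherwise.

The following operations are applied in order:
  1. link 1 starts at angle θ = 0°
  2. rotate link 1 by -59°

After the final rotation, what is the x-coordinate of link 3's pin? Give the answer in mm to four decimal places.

geometry: r = 60 mm, L = 224 mm, e = 10 mm; θ starts at 0°
rotate link 1 by -59°: θ ← 0° -59° = -59°
crank pin P = (r cos θ, r sin θ) = (30.902284, -51.430038)
h = r sin θ − e = -51.430038 − 10 = -61.430038
x = r cos θ + √(L² − h²) = 30.902284 + 215.412048 = 246.314333

246.3143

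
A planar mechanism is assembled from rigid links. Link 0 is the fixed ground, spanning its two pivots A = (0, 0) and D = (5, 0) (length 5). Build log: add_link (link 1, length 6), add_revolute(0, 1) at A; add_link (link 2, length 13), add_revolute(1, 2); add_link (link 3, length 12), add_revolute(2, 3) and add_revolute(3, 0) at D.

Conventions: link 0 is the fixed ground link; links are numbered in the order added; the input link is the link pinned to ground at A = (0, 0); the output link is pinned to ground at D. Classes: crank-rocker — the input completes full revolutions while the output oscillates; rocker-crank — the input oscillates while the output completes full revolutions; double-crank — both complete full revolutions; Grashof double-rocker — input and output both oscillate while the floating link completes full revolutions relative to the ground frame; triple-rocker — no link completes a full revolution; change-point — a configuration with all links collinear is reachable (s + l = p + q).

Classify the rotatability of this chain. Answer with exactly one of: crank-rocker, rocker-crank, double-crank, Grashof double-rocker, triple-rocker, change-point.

lengths: ground=5, input=6, coupler=13, output=12
sorted: s=5 (shortest), l=13 (longest), p+q=18
s + l = 18 vs p + q = 18
s + l = p + q → change-point (collinear configuration reachable)

change-point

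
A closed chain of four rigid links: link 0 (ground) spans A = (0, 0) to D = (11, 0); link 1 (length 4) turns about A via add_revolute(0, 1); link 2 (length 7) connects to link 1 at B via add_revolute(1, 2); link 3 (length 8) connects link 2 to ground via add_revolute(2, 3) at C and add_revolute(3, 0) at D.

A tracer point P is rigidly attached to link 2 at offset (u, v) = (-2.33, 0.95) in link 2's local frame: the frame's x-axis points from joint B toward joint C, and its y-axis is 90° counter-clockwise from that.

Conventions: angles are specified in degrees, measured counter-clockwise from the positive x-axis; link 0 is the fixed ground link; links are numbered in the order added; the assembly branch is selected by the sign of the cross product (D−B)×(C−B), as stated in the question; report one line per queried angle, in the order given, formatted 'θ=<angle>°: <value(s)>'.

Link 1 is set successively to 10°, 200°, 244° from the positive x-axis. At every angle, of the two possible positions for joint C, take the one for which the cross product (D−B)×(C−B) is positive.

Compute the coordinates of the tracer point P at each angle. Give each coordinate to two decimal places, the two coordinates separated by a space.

A=(0,0), D=(11.00,0)
θ=10°: B = A + 4.00·(cos10°, sin10°) = (3.9392, 0.6946)
θ=10°: |BD| = 7.0949
θ=10°: circle(B,7.00) ∩ circle(D,8.00): a=2.4903, h=6.5420
θ=10°:   candidates: C₊=(7.0581,6.9614) cross=46.415; C₋=(5.7771,-6.0598) cross=-46.415
θ=10°:   branch + wants cross > 0 → take C=(7.0581,6.9614) (cross=46.415)
θ=10°: ex = (C−B)/|BC| = (0.4455,0.8953); ey = (-0.8953,0.4455)
θ=10°: P = B + -2.33·ex + 0.95·ey = (2.0506,-0.9681)
θ=200°: B = A + 4.00·(cos200°, sin200°) = (-3.7588, -1.3681)
θ=200°: |BD| = 14.8220
θ=200°: circle(B,7.00) ∩ circle(D,8.00): a=6.9050, h=1.1492
θ=200°:   candidates: C₊=(3.0107,0.4136) cross=17.034; C₋=(3.2228,-1.8751) cross=-17.034
θ=200°:   branch + wants cross > 0 → take C=(3.0107,0.4136) (cross=17.034)
θ=200°: ex = (C−B)/|BC| = (0.9671,0.2545); ey = (-0.2545,0.9671)
θ=200°: P = B + -2.33·ex + 0.95·ey = (-6.2538,-1.0424)
θ=244°: B = A + 4.00·(cos244°, sin244°) = (-1.7535, -3.5952)
θ=244°: |BD| = 13.2505
θ=244°: circle(B,7.00) ∩ circle(D,8.00): a=6.0593, h=3.5051
θ=244°:   candidates: C₊=(3.1275,1.4224) cross=46.444; C₋=(5.0295,-5.3247) cross=-46.444
θ=244°:   branch + wants cross > 0 → take C=(3.1275,1.4224) (cross=46.444)
θ=244°: ex = (C−B)/|BC| = (0.6973,0.7168); ey = (-0.7168,0.6973)
θ=244°: P = B + -2.33·ex + 0.95·ey = (-4.0591,-4.6029)

θ=10°: 2.05 -0.97
θ=200°: -6.25 -1.04
θ=244°: -4.06 -4.60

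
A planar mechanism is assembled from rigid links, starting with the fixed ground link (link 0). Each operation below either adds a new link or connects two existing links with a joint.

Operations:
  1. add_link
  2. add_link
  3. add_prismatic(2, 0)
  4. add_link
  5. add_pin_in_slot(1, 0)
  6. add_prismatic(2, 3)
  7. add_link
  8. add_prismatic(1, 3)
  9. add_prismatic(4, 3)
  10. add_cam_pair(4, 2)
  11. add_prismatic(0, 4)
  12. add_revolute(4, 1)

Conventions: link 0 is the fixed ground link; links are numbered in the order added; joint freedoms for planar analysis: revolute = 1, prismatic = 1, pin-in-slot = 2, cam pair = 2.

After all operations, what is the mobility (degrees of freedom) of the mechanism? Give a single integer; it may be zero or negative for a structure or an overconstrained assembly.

(L,J1,J2)=(1,0,0); link0 fixed
link1: (2,0,0)
link2: (3,0,0)
P 2-0 [J1]: (3,1,0)
link3: (4,1,0)
PS 1-0 [J2]: (4,1,1)
P 2-3 [J1]: (4,2,1)
link4: (5,2,1)
P 1-3 [J1]: (5,3,1)
P 4-3 [J1]: (5,4,1)
C 4-2 [J2]: (5,4,2)
P 0-4 [J1]: (5,5,2)
R 4-1 [J1]: (5,6,2)
Grübler: 3·4 − 2·6 − 2 = -2

M = -2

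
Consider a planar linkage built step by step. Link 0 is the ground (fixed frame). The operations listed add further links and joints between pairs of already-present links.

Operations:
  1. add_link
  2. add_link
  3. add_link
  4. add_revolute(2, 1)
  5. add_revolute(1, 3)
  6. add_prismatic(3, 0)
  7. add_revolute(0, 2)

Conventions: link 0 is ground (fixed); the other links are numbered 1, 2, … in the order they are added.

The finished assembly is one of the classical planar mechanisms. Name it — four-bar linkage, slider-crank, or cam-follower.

links: 4 (incl. ground); joints: 3 revolute, 1 prismatic, 0 higher (cam) pair, forming one closed loop
4 links, 3 revolutes + 1 prismatic in one loop → slider-crank

slider-crank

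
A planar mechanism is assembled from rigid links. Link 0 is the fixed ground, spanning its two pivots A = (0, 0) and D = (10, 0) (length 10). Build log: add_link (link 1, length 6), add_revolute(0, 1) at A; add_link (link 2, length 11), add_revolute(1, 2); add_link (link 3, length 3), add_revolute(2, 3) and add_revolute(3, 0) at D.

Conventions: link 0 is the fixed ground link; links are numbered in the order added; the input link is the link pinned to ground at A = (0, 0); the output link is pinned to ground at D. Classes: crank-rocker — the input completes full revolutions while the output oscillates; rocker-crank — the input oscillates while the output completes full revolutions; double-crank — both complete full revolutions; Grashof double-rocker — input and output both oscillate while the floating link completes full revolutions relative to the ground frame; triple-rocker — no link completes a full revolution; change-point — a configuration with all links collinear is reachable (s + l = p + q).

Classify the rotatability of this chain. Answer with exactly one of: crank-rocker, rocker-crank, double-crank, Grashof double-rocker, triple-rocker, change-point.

lengths: ground=10, input=6, coupler=11, output=3
sorted: s=3 (shortest), l=11 (longest), p+q=16
s + l = 14 vs p + q = 16
s + l < p + q (Grashof) with shortest = output link → rocker-crank

rocker-crank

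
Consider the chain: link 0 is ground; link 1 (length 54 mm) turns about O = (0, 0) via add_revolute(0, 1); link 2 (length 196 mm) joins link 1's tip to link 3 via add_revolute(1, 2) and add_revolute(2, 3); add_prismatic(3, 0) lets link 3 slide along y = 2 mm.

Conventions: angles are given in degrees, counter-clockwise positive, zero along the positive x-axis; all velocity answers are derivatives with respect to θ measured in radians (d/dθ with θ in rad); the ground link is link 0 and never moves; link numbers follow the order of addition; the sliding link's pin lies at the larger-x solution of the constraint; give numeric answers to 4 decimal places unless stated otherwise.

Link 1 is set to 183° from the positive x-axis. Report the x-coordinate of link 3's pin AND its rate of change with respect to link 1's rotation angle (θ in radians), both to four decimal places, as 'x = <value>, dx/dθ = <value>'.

geometry: r = 54 mm, L = 196 mm, e = 2 mm
crank pin P = (r cos θ, r sin θ) = (-53.925995, -2.826142)
h = r sin θ − e = -2.826142 − 2 = -4.826142
x = r cos θ + √(L² − h²) = -53.925995 + 195.940574 = 142.014579
dx/dθ = −r sin θ − h·r cos θ/√(L² − h²) (θ in radians; h = -4.826142) = 1.497910

x = 142.0146, dx/dθ = 1.4979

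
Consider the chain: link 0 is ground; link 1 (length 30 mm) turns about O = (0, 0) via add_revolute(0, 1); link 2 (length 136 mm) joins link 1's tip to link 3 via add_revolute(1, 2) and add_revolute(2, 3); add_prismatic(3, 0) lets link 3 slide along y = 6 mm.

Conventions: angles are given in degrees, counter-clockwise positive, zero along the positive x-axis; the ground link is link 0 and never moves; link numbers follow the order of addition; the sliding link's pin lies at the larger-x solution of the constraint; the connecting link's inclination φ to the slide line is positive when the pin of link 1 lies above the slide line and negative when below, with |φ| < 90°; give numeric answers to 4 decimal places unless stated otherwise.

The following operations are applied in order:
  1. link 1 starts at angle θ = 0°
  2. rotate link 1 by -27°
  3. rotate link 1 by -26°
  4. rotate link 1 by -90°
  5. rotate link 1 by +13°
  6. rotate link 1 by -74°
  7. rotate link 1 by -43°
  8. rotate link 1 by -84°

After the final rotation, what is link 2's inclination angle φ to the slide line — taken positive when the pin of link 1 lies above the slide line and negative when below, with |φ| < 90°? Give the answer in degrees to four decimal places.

geometry: r = 30 mm, L = 136 mm, e = 6 mm; θ starts at 0°
rotate link 1 by -27°: θ ← 0° -27° = -27°
rotate link 1 by -26°: θ ← -27° -26° = -53°
rotate link 1 by -90°: θ ← -53° -90° = -143°
rotate link 1 by +13°: θ ← -143° +13° = -130°
rotate link 1 by -74°: θ ← -130° -74° = -204°
rotate link 1 by -43°: θ ← -204° -43° = -247°
rotate link 1 by -84°: θ ← -247° -84° = -331°
h = r sin θ − e = 14.544289 − 6 = 8.544289
sin φ = h / L = 8.544289 / 136 = 0.06282565
φ = arcsin(0.06282565) = 3.602017°

3.6020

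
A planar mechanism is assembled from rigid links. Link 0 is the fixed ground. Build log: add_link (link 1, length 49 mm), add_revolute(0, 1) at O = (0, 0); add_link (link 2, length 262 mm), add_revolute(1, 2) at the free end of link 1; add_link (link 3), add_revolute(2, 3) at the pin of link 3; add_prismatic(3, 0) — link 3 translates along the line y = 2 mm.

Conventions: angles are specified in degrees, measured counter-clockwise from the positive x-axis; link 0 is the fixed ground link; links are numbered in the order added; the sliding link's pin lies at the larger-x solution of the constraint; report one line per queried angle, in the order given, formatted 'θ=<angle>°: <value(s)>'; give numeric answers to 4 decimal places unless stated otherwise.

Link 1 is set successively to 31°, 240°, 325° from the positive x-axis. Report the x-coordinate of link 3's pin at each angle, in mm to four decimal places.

geometry: r = 49 mm, L = 262 mm, e = 2 mm
θ=31°: crank pin P = (r cos θ, r sin θ) = (42.001198, 25.236866)
θ=31°: h = r sin θ − e = 25.236866 − 2 = 23.236866
θ=31°: x = r cos θ + √(L² − h²) = 42.001198 + 260.967523 = 302.968721
θ=240°: crank pin P = (r cos θ, r sin θ) = (-24.500000, -42.435245)
θ=240°: h = r sin θ − e = -42.435245 − 2 = -44.435245
θ=240°: x = r cos θ + √(L² − h²) = -24.500000 + 258.204394 = 233.704394
θ=325°: crank pin P = (r cos θ, r sin θ) = (40.138450, -28.105245)
θ=325°: h = r sin θ − e = -28.105245 − 2 = -30.105245
θ=325°: x = r cos θ + √(L² − h²) = 40.138450 + 260.264623 = 300.403074

θ=31°: 302.9687
θ=240°: 233.7044
θ=325°: 300.4031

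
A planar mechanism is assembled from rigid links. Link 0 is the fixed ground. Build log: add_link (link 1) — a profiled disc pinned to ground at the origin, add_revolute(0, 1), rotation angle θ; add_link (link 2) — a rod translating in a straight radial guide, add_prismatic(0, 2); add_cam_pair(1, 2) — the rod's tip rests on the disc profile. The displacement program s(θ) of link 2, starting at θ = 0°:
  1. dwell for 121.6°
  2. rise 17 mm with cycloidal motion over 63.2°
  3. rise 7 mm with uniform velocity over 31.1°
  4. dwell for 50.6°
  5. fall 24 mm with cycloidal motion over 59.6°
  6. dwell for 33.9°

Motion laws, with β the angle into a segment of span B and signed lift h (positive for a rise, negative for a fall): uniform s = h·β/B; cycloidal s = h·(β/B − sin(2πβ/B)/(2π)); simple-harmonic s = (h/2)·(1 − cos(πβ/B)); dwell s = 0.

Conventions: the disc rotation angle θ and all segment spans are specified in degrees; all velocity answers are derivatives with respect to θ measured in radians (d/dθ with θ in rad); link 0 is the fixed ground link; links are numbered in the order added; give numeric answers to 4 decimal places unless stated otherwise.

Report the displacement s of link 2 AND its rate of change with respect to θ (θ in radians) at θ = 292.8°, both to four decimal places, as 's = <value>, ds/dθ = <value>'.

seg 1 [0°–121.6°] dwell: s stays 0.0000
seg 2 [121.6°–184.8°] cycloidal, h=17: full span → s += 17 → s = 17.0000
seg 3 [184.8°–215.9°] uniform, h=7: full span → s += 7 → s = 24.0000
seg 4 [215.9°–266.5°] dwell: s stays 24.0000
seg 5 [266.5°–326.1°] cycloidal, h=-24: θ=292.8° here. β=26.3, B=59.6. -24·(0.4413 − sin(2π·0.4413)/(2π)) = -9.2130 → s = 14.7870
velocity in seg [266.5°–326.1°] (cycloidal), θ in radians: β = 26.3° = 0.4590 rad, B = 59.6° = 1.0402 rad; ds/dθ = (h/B)(1 − cos(2πβ/B)) = ((-24)/1.0402)(1 − cos(2π·0.4413)) = -44.591407 mm/rad

s = 14.7870, ds/dθ = -44.5914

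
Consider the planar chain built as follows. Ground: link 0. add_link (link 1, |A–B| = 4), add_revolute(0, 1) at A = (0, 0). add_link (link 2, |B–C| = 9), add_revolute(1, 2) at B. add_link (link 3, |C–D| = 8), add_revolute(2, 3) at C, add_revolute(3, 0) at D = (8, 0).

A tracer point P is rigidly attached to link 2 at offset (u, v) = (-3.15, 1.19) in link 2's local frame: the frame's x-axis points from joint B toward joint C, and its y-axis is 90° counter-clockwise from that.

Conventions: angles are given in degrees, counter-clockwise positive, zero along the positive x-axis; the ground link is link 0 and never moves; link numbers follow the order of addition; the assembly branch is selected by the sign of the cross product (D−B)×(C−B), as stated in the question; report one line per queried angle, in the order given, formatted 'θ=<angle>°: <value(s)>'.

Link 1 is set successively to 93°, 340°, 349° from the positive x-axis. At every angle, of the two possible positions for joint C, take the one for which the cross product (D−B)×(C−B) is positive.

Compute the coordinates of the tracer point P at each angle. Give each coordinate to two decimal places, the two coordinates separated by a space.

A=(0,0), D=(8.00,0)
θ=93°: B = A + 4.00·(cos93°, sin93°) = (-0.2093, 3.9945)
θ=93°: |BD| = 9.1296
θ=93°: circle(B,9.00) ∩ circle(D,8.00): a=5.4958, h=7.1271
θ=93°:   candidates: C₊=(7.8509,7.9986) cross=65.068; C₋=(1.6142,-4.8188) cross=-65.068
θ=93°:   branch + wants cross > 0 → take C=(7.8509,7.9986) (cross=65.068)
θ=93°: ex = (C−B)/|BC| = (0.8956,0.4449); ey = (-0.4449,0.8956)
θ=93°: P = B + -3.15·ex + 1.19·ey = (-3.5599,3.6588)
θ=340°: B = A + 4.00·(cos340°, sin340°) = (3.7588, -1.3681)
θ=340°: |BD| = 4.4564
θ=340°: circle(B,9.00) ∩ circle(D,8.00): a=4.1356, h=7.9936
θ=340°:   candidates: C₊=(5.2407,7.5091) cross=35.623; C₋=(10.1486,-7.7061) cross=-35.623
θ=340°:   branch + wants cross > 0 → take C=(5.2407,7.5091) (cross=35.623)
θ=340°: ex = (C−B)/|BC| = (0.1647,0.9864); ey = (-0.9864,0.1647)
θ=340°: P = B + -3.15·ex + 1.19·ey = (2.0663,-4.2791)
θ=349°: B = A + 4.00·(cos349°, sin349°) = (3.9265, -0.7632)
θ=349°: |BD| = 4.1444
θ=349°: circle(B,9.00) ∩ circle(D,8.00): a=4.1232, h=8.0000
θ=349°:   candidates: C₊=(6.5059,7.8592) cross=33.155; C₋=(9.4524,-7.8670) cross=-33.155
θ=349°:   branch + wants cross > 0 → take C=(6.5059,7.8592) (cross=33.155)
θ=349°: ex = (C−B)/|BC| = (0.2866,0.9581); ey = (-0.9581,0.2866)
θ=349°: P = B + -3.15·ex + 1.19·ey = (1.8837,-3.4401)

θ=93°: -3.56 3.66
θ=340°: 2.07 -4.28
θ=349°: 1.88 -3.44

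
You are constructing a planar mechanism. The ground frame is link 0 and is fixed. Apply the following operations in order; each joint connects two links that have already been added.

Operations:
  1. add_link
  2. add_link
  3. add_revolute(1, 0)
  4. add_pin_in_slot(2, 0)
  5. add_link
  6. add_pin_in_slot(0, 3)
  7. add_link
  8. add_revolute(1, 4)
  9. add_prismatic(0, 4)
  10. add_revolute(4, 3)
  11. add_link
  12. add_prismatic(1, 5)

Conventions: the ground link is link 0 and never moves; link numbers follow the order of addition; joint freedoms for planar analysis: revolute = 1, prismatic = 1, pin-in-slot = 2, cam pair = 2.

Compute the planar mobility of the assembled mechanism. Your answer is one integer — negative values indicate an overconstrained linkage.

L=1 J1=0 J2=0
add link → L=2 J1=0 J2=0
add link → L=3 J1=0 J2=0
R@1,0 dof=1 J1 → L=3 J1=1 J2=0
PS@2,0 dof=2 J2 → L=3 J1=1 J2=1
add link → L=4 J1=1 J2=1
PS@0,3 dof=2 J2 → L=4 J1=1 J2=2
add link → L=5 J1=1 J2=2
R@1,4 dof=1 J1 → L=5 J1=2 J2=2
P@0,4 dof=1 J1 → L=5 J1=3 J2=2
R@4,3 dof=1 J1 → L=5 J1=4 J2=2
add link → L=6 J1=4 J2=2
P@1,5 dof=1 J1 → L=6 J1=5 J2=2
M=3(L−1)−2J1−J2=3·5−2·5−2=3

M = 3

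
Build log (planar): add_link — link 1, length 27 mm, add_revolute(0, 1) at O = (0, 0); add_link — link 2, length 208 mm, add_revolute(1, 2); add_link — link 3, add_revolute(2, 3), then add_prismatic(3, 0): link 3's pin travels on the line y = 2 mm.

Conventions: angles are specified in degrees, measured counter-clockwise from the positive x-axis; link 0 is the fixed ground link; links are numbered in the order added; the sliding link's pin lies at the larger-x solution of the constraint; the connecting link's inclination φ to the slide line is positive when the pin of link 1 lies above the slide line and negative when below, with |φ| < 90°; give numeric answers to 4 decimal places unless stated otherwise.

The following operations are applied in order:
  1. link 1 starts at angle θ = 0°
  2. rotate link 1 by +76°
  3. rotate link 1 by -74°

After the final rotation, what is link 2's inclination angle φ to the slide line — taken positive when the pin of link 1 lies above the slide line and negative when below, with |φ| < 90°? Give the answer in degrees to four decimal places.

geometry: r = 27 mm, L = 208 mm, e = 2 mm; θ starts at 0°
rotate link 1 by +76°: θ ← 0° +76° = 76°
rotate link 1 by -74°: θ ← 76° -74° = 2°
h = r sin θ − e = 0.942286 − 2 = -1.057714
sin φ = h / L = -1.057714 / 208 = -0.00508516
φ = arcsin(-0.00508516) = -0.291360°

-0.2914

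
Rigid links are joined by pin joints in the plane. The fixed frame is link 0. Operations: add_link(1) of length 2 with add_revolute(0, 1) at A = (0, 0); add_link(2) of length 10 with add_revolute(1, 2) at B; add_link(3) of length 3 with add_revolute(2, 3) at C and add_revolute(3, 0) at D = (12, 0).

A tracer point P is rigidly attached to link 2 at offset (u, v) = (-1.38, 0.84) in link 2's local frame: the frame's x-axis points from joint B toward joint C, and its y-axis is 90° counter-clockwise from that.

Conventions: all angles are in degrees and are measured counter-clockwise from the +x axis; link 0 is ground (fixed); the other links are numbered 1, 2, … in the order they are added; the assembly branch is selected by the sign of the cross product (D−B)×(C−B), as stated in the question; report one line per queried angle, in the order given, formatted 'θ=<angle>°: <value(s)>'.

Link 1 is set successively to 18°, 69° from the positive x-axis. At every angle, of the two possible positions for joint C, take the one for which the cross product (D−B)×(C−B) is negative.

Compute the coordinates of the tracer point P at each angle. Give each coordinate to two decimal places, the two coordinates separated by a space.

A=(0,0), D=(12.00,0)
θ=18°: B = A + 2.00·(cos18°, sin18°) = (1.9021, 0.6180)
θ=18°: |BD| = 10.1168
θ=18°: circle(B,10.00) ∩ circle(D,3.00): a=9.5559, h=2.9471
θ=18°:   candidates: C₊=(11.6202,2.9759) cross=29.815; C₋=(11.2601,-2.9073) cross=-29.815
θ=18°:   branch - wants cross < 0 → take C=(11.2601,-2.9073) (cross=-29.815)
θ=18°: ex = (C−B)/|BC| = (0.9358,-0.3525); ey = (0.3525,0.9358)
θ=18°: P = B + -1.38·ex + 0.84·ey = (0.9068,1.8906)
θ=69°: B = A + 2.00·(cos69°, sin69°) = (0.7167, 1.8672)
θ=69°: |BD| = 11.4367
θ=69°: circle(B,10.00) ∩ circle(D,3.00): a=9.6968, h=2.4439
θ=69°:   candidates: C₊=(10.6824,2.6952) cross=27.950; C₋=(9.8844,-2.1270) cross=-27.950
θ=69°:   branch - wants cross < 0 → take C=(9.8844,-2.1270) (cross=-27.950)
θ=69°: ex = (C−B)/|BC| = (0.9168,-0.3994); ey = (0.3994,0.9168)
θ=69°: P = B + -1.38·ex + 0.84·ey = (-0.2129,3.1884)

θ=18°: 0.91 1.89
θ=69°: -0.21 3.19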